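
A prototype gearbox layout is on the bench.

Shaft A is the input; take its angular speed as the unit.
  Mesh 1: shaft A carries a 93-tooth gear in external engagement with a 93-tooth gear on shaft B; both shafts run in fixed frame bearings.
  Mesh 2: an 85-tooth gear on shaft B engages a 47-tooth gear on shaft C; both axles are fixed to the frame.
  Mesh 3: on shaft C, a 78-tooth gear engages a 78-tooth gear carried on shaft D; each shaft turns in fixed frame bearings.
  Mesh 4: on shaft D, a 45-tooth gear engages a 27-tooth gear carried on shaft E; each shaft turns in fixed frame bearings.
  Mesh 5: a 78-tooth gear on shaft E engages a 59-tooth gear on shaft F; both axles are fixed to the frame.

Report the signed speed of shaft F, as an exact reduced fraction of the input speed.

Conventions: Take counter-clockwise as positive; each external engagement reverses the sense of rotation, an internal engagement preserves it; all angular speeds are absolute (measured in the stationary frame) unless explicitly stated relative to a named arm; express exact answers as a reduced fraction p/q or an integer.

-11050/2773

5-mesh fixed-axis compound train (all bearings frame-fixed)
mesh 1 [93T→93T]: |ω|/ω_in = 1×93/93 = 1, sense flips to −
mesh 2 [85T→47T]: |ω|/ω_in = 1×85/47 = 85/47, sense flips to +
mesh 3 [78T→78T]: |ω|/ω_in = (85/47)×78/78 = 85/47, sense flips to −
mesh 4 [45T→27T]: |ω|/ω_in = (85/47)×45/27 = 425/141, sense flips to +
mesh 5 [78T→59T]: |ω|/ω_in = (425/141)×78/59 = 11050/2773, sense flips to −
signed output speed (× input speed) = -11050/2773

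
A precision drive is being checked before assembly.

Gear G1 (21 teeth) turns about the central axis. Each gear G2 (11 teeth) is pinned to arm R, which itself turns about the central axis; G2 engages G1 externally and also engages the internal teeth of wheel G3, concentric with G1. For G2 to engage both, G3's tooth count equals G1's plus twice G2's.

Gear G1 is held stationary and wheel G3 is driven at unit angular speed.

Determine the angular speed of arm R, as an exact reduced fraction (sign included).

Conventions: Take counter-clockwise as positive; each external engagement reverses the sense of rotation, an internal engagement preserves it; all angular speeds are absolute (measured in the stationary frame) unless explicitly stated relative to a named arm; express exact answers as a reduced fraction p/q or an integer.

recognized (axles ride arm R): planetary set, 21/11/43 teeth
ring teeth: 21 + 2·11 = 43
21(ω_sun−ω_arm) = −43(ω_ring−ω_arm),  ω_sun = 0, ω_ring = 1
21(0−ω_arm) = −43(1−ω_arm)  ⇒  64·ω_arm = 43  ⇒  ω_arm = 43/64
exact speed ratio = 43/64

43/64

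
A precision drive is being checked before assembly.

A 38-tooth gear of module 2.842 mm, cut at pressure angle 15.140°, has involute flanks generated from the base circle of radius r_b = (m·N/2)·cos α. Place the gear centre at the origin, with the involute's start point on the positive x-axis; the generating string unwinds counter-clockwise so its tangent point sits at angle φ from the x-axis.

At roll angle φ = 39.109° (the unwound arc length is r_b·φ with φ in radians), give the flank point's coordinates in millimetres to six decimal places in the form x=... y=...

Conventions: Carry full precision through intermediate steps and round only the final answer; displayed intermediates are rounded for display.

single-mesh involute tooth geometry (38T wheel at module 2.842)
pitch radius r_p = m·N/2 = 2.842·38/2 = 53.998000
base radius r_b = r_p·cos α = 53.998000·cos 15.140° = 52.123758
roll angle φ = 39.109° = 0.68258082 rad
x = r_b·(cos φ + φ·sin φ) = 62.888239
y = r_b·(sin φ − φ·cos φ) = 5.272367

x=62.888239 y=5.272367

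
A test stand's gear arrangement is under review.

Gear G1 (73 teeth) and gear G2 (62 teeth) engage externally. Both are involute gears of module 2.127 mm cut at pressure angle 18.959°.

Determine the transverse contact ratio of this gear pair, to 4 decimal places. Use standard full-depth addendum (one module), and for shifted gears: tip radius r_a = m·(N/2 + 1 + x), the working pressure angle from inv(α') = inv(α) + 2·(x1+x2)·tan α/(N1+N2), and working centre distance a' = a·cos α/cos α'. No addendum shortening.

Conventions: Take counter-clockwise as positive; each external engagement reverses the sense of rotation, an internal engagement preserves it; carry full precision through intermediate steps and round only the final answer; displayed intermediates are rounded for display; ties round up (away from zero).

1.8657

class = single-mesh tooth geometry [involute pair 73T × 62T, m = 2.127]
base radii: r_b1 = 73.423875, r_b2 = 62.360004
tip radii: r_a1 = 79.762500, r_a2 = 68.064000
no profile shift: α' = α, a' = a
action lengths: √(r_a1²−r_b1²) = 31.160727, √(r_a2²−r_b2²) = 27.275227
base pitch p_b = π·m·cos α = 6.319669
CR = (31.160727 + 27.275227 − 143.572500·sin 18.95900°)/6.319669 = 1.865679
contact ratio ≈ 1.8657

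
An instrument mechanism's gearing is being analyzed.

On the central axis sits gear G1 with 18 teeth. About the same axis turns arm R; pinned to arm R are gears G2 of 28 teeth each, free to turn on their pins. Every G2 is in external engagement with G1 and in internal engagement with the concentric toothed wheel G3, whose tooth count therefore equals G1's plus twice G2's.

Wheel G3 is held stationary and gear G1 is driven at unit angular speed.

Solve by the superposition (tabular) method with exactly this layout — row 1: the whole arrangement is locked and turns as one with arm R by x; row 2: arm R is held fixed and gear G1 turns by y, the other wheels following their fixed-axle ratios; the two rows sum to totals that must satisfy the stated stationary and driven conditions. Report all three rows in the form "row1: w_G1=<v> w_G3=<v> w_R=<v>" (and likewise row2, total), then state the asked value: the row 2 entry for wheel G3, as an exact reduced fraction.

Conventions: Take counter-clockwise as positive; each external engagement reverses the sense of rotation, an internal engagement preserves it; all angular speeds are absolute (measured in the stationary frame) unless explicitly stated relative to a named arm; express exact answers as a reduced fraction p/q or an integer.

planetary set (18T centre, 28T on arm, 74T internal) — Willis relation
row 1 — lock + rotate with arm: ω_sun = ω_ring = ω_arm = x
row 2 — arm fixed, fixed-axis ratios: sun y, ring −(18/74)·y, arm 0
boundary: total ω_ring = x − (18/74)·y = 0 and total ω_sun = x + y = 1  ⇒  y = 37/46, x = 9/46
row 2 ring = −(18/74)·37/46 = -9/46
totals (row 1 + row 2): sun 9/46 + 37/46 = 1, ring 9/46 + (-9/46) = 0, arm 9/46 + 0 = 9/46
asked cell (row2, ring) = -9/46

row1: w_G1=9/46 w_G3=9/46 w_R=9/46
row2: w_G1=37/46 w_G3=-9/46 w_R=0
total: w_G1=1 w_G3=0 w_R=9/46
asked value: -9/46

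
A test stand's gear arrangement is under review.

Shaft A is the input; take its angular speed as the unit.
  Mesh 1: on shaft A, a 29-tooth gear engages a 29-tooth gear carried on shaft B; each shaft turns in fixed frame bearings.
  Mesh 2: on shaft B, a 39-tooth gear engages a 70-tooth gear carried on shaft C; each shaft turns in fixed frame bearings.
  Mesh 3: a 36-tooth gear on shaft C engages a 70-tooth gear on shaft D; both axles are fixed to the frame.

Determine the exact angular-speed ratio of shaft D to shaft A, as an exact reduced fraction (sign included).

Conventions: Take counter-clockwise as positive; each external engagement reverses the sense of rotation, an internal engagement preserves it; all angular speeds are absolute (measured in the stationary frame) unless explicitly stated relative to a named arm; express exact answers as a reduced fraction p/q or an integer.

-351/1225

class = fixed-axis compound train [3 meshes; 3 ratios multiply, 3 sense flips]
mesh 1 [29T→29T]: running ratio 1, sense −
mesh 2 [39T→70T]: running ratio 39/70, sense +
mesh 3 [36T→70T]: running ratio 351/1225, sense −
ω_out/ω_in = -351/1225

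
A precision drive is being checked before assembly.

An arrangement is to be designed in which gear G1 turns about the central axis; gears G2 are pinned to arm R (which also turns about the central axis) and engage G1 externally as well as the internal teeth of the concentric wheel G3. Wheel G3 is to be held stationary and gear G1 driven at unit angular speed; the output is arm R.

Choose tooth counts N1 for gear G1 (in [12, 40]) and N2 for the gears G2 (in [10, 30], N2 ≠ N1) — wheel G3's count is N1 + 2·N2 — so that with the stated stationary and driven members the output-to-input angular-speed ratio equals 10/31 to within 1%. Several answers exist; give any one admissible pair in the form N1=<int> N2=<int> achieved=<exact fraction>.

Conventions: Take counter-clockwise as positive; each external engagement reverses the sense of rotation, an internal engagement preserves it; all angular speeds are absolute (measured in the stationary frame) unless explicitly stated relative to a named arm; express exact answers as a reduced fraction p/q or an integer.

planetary set to be sized for 10/31 (Willis relation)
Willis with ω_ring = 0: ω_arm/ω_sun = N1/(N1+N3); set equal to 10/31  ⇒  N3/N1 = 1/(10/31) − 1 = 21/10
N3 = N1 + 2·N2  ⇒  N2/N1 = (N3/N1 − 1)/2 = (21/10 − 1)/2 = 11/20
smallest multiple with N1 ≥ 12 and N2 ≥ 10: k = 1  ⇒  N1 = 1·20 = 20, N2 = 1·11 = 11 (N1 ≤ 40, N2 ≤ 30, N2 ≠ N1 ✓), N3 = 20 + 2·11 = 42
check: N1/(N1+N3) with N1 = 20, N3 = 42 gives 10/31; |achieved − target| = 0 ≤ 1/310 ✓

N1=20 N2=11 achieved=10/31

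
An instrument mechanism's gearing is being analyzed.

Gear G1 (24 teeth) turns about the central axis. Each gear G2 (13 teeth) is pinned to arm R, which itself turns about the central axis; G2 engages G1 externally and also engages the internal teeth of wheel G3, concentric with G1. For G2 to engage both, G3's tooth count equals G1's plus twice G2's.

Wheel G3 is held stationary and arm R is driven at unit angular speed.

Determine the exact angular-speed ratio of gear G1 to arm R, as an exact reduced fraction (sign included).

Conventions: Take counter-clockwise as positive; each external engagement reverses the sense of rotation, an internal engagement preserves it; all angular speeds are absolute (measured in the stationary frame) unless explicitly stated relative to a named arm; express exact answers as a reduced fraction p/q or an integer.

37/12

planetary set (24T centre, 13T on arm, 50T internal) — Willis relation
ring teeth: 24 + 2·13 = 50
24(ω_sun−ω_arm) = −50(ω_ring−ω_arm),  ω_ring = 0, ω_arm = 1
ω_sun = 1 − (50/24)(0−1) = 37/12
ω_out/ω_in = 37/12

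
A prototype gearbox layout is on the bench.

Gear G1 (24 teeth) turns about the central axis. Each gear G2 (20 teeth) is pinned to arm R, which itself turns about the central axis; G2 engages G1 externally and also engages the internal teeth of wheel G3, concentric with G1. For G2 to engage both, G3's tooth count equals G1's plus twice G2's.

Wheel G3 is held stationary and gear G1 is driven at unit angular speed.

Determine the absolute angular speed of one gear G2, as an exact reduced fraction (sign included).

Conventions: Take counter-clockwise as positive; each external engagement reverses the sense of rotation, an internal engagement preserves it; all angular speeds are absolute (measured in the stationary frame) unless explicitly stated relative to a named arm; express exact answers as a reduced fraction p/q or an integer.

-3/5

recognized (axles ride arm R): planetary set, 24/20/64 teeth
ring teeth: 24 + 2·20 = 64
24(ω_sun−ω_arm) = −64(ω_ring−ω_arm),  ω_ring = 0, ω_sun = 1
24(1−ω_arm) = −64(0−ω_arm)  ⇒  88·ω_arm = 24  ⇒  ω_arm = 3/11
sun–planet mesh: 24·(1−3/11) = −20·(ω_p−ω_arm)  ⇒  ω_p−ω_arm = -48/55
ω_p = 3/11 − 48/55 = -3/5
exact speed ratio = -3/5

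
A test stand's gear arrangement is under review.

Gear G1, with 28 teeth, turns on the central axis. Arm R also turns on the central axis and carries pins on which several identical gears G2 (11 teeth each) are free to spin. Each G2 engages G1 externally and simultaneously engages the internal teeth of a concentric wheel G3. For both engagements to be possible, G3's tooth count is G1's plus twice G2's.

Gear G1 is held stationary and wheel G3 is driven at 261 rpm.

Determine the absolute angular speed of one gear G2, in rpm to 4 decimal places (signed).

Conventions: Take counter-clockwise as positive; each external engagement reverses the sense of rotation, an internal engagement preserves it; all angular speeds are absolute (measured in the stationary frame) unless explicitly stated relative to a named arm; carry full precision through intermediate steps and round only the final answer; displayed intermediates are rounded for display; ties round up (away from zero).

class = planetary set [G3 = 28+2·11 = 50; Willis about the carrier]
normalise by the input: solve with ω_ring = 1, then scale by 261 rpm
ring teeth: 28 + 2·11 = 50
28(ω_sun−ω_arm) = −50(ω_ring−ω_arm),  ω_sun = 0, ω_ring = 1
28(0−ω_arm) = −50(1−ω_arm)  ⇒  78·ω_arm = 50  ⇒  ω_arm = 25/39
sun–planet mesh: 28·(0−25/39) = −11·(ω_p−ω_arm)  ⇒  ω_p−ω_arm = 700/429
ω_p = 25/39 + 700/429 = 25/11
scale: ω_p = 25/11 × 261 rpm = +593.1818 rpm

+593.1818 rpm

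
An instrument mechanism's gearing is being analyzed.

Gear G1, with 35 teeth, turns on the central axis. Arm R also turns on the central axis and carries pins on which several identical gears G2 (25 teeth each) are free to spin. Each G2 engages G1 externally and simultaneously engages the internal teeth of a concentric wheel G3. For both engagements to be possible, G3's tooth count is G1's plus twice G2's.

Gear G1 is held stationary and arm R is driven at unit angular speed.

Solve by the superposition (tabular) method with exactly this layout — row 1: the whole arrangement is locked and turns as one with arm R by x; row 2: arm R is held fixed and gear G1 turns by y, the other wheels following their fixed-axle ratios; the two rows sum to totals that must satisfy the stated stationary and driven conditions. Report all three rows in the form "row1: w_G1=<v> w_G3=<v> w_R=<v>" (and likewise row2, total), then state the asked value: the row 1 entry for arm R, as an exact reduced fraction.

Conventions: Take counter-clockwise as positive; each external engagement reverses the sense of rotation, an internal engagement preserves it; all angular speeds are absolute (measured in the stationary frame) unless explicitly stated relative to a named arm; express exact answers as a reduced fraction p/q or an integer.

planetary set (35T centre, 25T on arm, 85T internal) — Willis relation
row 1: whole set turns with the arm by x
superposition row 2 [arm held]: sun y, ring −(35/85)·y, arm 0
boundary: total ω_sun = x + y = 0 and total ω_arm = x = 1  ⇒  y = -1, x = 1
row 2 ring = −(35/85)·(-1) = 7/17
totals (row 1 + row 2): sun 1 + (-1) = 0, ring 1 + 7/17 = 24/17, arm 1 + 0 = 1
asked cell (row1, arm) = 1

row1: w_G1=1 w_G3=1 w_R=1
row2: w_G1=-1 w_G3=7/17 w_R=0
total: w_G1=0 w_G3=24/17 w_R=1
asked value: 1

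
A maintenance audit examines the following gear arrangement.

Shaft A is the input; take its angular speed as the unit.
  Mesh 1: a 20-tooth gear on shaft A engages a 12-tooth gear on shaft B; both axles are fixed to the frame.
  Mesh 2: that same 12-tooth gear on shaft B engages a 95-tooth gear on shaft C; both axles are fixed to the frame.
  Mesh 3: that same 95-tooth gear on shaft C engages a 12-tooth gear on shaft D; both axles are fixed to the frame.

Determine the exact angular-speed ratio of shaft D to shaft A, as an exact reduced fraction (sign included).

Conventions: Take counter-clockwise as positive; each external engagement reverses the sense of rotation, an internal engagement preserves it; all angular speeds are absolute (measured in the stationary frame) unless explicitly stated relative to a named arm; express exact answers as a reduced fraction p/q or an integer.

-5/3

class = fixed-axis compound train [3 meshes; 3 ratios multiply, 3 sense flips]
mesh 1 [20T→12T]: running ratio 5/3, sense −
mesh 2 [12T→95T]: running ratio 4/19, sense +
mesh 3 [95T→12T]: running ratio 5/3, sense −
ω_out/ω_in = -5/3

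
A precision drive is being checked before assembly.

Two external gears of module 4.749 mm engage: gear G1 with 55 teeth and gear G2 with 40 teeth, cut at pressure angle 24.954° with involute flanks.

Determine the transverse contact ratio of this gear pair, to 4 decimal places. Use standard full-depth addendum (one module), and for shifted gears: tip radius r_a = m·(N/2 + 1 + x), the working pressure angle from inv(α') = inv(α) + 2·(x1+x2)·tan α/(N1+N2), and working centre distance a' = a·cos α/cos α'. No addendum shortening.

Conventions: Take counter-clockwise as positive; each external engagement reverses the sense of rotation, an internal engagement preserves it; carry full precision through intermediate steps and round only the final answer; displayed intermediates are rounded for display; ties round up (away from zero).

class = single-mesh tooth geometry [involute pair 55T × 40T, m = 4.749]
base radii: r_b1 = 118.405805, r_b2 = 86.113313
tip radii: r_a1 = 135.346500, r_a2 = 99.729000
no profile shift: α' = α, a' = a
action lengths: √(r_a1²−r_b1²) = 65.564781, √(r_a2²−r_b2²) = 50.302792
base pitch p_b = π·m·cos α = 13.526648
CR = (65.564781 + 50.302792 − 225.577500·sin 24.95400°)/13.526648 = 1.530207
contact ratio ≈ 1.5302

1.5302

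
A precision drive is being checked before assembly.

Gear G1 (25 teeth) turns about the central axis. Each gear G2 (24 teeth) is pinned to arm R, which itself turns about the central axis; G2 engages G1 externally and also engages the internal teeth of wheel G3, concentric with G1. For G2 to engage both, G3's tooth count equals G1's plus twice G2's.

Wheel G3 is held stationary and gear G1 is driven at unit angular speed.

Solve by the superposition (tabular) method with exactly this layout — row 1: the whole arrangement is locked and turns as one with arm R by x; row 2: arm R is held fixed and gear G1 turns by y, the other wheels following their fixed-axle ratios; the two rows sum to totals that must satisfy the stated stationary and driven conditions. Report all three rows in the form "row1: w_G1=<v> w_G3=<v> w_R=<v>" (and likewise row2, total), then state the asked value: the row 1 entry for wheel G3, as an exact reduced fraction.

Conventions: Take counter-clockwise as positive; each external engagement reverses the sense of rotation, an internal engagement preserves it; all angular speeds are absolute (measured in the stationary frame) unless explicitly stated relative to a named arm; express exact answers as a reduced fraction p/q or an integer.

row1: w_G1=25/98 w_G3=25/98 w_R=25/98
row2: w_G1=73/98 w_G3=-25/98 w_R=0
total: w_G1=1 w_G3=0 w_R=25/98
asked value: 25/98

recognized (axles ride arm R): planetary set, 25/24/73 teeth
row 1 — lock + rotate with arm: ω_sun = ω_ring = ω_arm = x
row 2: sun turns y, ring = −(25/73)·y, arm 0
boundary: total ω_ring = x − (25/73)·y = 0 and total ω_sun = x + y = 1  ⇒  y = 73/98, x = 25/98
row 2 ring = −(25/73)·73/98 = -25/98
totals (row 1 + row 2): sun 25/98 + 73/98 = 1, ring 25/98 + (-25/98) = 0, arm 25/98 + 0 = 25/98
asked cell (row1, ring) = 25/98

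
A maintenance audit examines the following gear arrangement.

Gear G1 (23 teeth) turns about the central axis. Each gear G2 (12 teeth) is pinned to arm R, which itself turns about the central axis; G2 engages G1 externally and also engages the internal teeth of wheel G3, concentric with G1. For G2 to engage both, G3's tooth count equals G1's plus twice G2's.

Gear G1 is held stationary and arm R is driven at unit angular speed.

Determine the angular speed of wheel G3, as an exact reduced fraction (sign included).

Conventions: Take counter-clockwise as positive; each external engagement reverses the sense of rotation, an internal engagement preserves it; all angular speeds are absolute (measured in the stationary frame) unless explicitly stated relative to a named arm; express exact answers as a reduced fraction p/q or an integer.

planetary set (23T centre, 12T on arm, 47T internal) — Willis relation
ring teeth: 23 + 2·12 = 47
23(ω_sun−ω_arm) = −47(ω_ring−ω_arm),  ω_sun = 0, ω_arm = 1
ω_ring = 1 − (23/47)(0−1) = 70/47
exact speed ratio = 70/47

70/47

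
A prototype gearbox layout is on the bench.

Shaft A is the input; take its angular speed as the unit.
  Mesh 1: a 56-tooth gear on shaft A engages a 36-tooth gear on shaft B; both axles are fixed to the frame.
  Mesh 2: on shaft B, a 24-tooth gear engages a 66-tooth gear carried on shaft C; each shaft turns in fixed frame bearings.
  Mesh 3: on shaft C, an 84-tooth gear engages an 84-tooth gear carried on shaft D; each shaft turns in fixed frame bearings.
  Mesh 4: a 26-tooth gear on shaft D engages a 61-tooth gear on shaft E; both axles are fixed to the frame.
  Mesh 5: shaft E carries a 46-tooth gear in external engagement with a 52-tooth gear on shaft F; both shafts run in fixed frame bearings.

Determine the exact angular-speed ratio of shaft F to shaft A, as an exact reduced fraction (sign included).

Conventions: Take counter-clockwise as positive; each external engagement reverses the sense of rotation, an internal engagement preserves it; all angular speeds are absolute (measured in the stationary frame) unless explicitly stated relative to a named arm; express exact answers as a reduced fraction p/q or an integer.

class = fixed-axis compound train [5 meshes; 5 ratios multiply, 5 sense flips]
mesh 1 [56T→36T]: running ratio 14/9, sense −
mesh 2 [24T→66T]: running ratio 56/99, sense +
mesh 3 [84T→84T]: running ratio 56/99, sense −
mesh 4 [26T→61T]: running ratio 1456/6039, sense +
mesh 5 [46T→52T]: running ratio 1288/6039, sense −
ω_out/ω_in = -1288/6039

-1288/6039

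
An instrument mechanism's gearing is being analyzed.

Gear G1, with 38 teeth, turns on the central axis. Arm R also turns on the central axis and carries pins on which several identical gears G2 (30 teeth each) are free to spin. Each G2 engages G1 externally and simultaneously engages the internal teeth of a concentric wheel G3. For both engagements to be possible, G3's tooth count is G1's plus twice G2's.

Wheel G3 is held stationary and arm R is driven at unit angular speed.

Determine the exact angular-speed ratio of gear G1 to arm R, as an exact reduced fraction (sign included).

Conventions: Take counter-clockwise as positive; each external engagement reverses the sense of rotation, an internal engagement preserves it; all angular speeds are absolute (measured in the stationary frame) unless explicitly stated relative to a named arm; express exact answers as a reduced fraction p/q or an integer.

topology: planetary set — G1 38T / G2 30T / G3 98T, arm = carrier (Willis)
ring teeth: 38 + 2·30 = 98
38(ω_sun−ω_arm) = −98(ω_ring−ω_arm),  ω_ring = 0, ω_arm = 1
ω_sun = 1 − (98/38)(0−1) = 68/19
ω_out/ω_in = 68/19

68/19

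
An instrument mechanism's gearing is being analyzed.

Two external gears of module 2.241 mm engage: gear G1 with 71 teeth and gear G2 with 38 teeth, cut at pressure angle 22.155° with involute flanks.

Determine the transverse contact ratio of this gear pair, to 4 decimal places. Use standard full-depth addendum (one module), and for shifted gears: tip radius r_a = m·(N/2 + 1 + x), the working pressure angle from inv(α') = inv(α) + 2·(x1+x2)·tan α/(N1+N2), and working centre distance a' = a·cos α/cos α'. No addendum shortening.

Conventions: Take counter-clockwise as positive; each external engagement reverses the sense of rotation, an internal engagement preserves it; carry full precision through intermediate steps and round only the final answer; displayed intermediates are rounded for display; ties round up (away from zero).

1.6504

single-mesh involute tooth geometry (71T engaging 38T at module 2.241)
base radii: r_b1 = 73.681683, r_b2 = 39.435267
tip radii: r_a1 = 81.796500, r_a2 = 44.820000
no profile shift: α' = α, a' = a
action lengths: √(r_a1²−r_b1²) = 35.520093, √(r_a2²−r_b2²) = 21.300050
base pitch p_b = π·m·cos α = 6.520502
CR = (35.520093 + 21.300050 − 122.134500·sin 22.15500°)/6.520502 = 1.650421
contact ratio ≈ 1.6504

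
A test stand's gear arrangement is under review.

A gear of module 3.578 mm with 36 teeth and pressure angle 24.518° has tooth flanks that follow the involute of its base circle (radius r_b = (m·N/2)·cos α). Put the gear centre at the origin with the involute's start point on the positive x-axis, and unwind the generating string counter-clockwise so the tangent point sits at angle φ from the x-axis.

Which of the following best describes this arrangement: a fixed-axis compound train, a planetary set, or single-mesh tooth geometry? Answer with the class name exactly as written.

single-mesh tooth geometry

single-mesh involute tooth geometry (36T wheel at module 3.578)
classification: single-mesh tooth geometry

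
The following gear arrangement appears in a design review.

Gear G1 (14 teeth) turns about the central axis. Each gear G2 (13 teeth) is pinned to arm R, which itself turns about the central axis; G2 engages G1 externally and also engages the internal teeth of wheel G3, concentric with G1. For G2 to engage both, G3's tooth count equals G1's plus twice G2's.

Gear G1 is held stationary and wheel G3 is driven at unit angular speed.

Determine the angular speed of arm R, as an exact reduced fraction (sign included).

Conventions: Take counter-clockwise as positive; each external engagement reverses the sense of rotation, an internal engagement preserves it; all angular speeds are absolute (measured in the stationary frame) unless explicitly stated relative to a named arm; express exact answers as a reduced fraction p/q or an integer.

class = planetary set [G3 = 14+2·13 = 40; Willis about the carrier]
ring teeth: 14 + 2·13 = 40
14(ω_sun−ω_arm) = −40(ω_ring−ω_arm),  ω_sun = 0, ω_ring = 1
14(0−ω_arm) = −40(1−ω_arm)  ⇒  54·ω_arm = 40  ⇒  ω_arm = 20/27
exact speed ratio = 20/27

20/27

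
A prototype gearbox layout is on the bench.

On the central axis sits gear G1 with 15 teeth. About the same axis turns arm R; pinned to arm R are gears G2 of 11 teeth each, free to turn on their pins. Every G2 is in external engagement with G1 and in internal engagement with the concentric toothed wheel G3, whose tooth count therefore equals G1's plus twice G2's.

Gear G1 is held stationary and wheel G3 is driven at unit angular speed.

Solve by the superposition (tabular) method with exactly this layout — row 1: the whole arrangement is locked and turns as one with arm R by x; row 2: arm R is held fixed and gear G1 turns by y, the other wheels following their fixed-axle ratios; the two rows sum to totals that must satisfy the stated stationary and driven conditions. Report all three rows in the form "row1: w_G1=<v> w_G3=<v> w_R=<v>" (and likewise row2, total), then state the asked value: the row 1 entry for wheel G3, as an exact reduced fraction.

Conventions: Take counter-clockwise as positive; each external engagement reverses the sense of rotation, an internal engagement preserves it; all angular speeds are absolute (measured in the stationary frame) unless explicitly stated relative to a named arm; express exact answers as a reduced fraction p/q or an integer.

row1: w_G1=37/52 w_G3=37/52 w_R=37/52
row2: w_G1=-37/52 w_G3=15/52 w_R=0
total: w_G1=0 w_G3=1 w_R=37/52
asked value: 37/52

planetary set (15T centre, 11T on arm, 37T internal) — Willis relation
row 1: whole set turns with the arm by x
row 2: sun turns y, ring = −(15/37)·y, arm 0
boundary: total ω_sun = x + y = 0 and total ω_ring = x − (15/37)·y = 1  ⇒  y = -37/52, x = 37/52
row 2 ring = −(15/37)·(-37/52) = 15/52
totals (row 1 + row 2): sun 37/52 + (-37/52) = 0, ring 37/52 + 15/52 = 1, arm 37/52 + 0 = 37/52
asked cell (row1, ring) = 37/52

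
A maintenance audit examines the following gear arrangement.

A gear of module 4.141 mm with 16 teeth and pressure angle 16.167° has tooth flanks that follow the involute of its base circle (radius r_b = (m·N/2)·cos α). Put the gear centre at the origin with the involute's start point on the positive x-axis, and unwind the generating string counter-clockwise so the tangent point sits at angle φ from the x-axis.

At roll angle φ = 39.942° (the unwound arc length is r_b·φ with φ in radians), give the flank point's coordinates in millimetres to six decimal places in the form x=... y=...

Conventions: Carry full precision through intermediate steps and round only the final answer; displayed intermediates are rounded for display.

x=38.635034 y=3.421510

class = single-mesh tooth geometry [base-circle involute, m = 4.141, 16T]
pitch radius r_p = m·N/2 = 4.141·16/2 = 33.128000
base radius r_b = r_p·cos α = 33.128000·cos 16.167° = 31.817927
roll angle φ = 39.942° = 0.69711941 rad
x = r_b·(cos φ + φ·sin φ) = 38.635034
y = r_b·(sin φ − φ·cos φ) = 3.421510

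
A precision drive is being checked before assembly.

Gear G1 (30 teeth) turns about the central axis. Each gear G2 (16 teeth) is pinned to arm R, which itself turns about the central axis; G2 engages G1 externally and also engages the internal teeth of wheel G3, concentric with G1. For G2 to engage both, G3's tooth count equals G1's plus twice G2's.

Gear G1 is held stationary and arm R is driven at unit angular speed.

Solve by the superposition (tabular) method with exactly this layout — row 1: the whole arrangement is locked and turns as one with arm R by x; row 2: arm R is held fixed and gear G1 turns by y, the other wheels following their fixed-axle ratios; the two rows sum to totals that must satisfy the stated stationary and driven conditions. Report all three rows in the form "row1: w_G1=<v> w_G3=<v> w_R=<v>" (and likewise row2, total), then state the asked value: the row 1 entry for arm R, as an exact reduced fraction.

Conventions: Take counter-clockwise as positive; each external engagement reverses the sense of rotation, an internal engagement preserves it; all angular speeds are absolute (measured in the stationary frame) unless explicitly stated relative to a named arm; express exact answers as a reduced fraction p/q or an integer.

topology: planetary set — G1 30T / G2 16T / G3 62T, arm = carrier (Willis)
row 1 — lock + rotate with arm: ω_sun = ω_ring = ω_arm = x
row 2 (arm held, sun turns y): ω_ring = −(30/62)·y, ω_arm = 0
boundary: total ω_sun = x + y = 0 and total ω_arm = x = 1  ⇒  y = -1, x = 1
row 2 ring = −(30/62)·(-1) = 15/31
totals (row 1 + row 2): sun 1 + (-1) = 0, ring 1 + 15/31 = 46/31, arm 1 + 0 = 1
asked cell (row1, arm) = 1

row1: w_G1=1 w_G3=1 w_R=1
row2: w_G1=-1 w_G3=15/31 w_R=0
total: w_G1=0 w_G3=46/31 w_R=1
asked value: 1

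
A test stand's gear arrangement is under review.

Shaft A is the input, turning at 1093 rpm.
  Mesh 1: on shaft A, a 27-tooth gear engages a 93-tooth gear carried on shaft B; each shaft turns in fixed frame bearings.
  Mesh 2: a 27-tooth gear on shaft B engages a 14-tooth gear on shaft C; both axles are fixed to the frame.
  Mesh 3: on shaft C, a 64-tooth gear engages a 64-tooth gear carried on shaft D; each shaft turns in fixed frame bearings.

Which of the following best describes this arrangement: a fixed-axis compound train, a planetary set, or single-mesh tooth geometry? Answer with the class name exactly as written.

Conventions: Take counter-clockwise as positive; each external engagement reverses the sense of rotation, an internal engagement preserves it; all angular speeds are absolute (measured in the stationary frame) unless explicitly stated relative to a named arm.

fixed-axis compound train

3-mesh fixed-axis compound train (all bearings frame-fixed)
classification: fixed-axis compound train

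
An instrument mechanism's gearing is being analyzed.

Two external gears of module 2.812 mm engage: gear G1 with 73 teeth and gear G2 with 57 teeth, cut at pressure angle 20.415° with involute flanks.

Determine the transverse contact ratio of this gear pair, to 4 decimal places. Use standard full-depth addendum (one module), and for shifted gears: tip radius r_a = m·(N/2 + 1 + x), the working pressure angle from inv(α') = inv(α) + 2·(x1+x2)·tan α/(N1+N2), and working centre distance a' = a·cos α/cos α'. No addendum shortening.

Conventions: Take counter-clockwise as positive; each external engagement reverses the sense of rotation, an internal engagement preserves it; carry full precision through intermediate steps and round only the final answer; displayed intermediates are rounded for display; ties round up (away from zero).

recognized (one external pair, fixed centres): single-mesh tooth geometry, m = 2.812, N1 = 73, N2 = 57
base radii: r_b1 = 96.191379, r_b2 = 75.108337
tip radii: r_a1 = 105.450000, r_a2 = 82.954000
no profile shift: α' = α, a' = a
action lengths: √(r_a1²−r_b1²) = 43.207882, √(r_a2²−r_b2²) = 35.215108
base pitch p_b = π·m·cos α = 8.279291
CR = (43.207882 + 35.215108 − 182.780000·sin 20.41500°)/8.279291 = 1.771425
contact ratio ≈ 1.7714

1.7714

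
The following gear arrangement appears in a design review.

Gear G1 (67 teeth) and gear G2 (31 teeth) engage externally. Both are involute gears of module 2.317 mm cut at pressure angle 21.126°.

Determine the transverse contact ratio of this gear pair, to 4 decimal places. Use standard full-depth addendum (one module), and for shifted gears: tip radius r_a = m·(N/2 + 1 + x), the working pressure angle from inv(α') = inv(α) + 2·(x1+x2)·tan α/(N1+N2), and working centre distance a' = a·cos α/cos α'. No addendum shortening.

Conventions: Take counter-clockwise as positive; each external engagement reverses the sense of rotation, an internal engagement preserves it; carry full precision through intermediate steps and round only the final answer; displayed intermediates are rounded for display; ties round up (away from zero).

single-mesh involute tooth geometry (67T engaging 31T at module 2.317)
base radii: r_b1 = 72.402699, r_b2 = 33.499756
tip radii: r_a1 = 79.936500, r_a2 = 38.230500
no profile shift: α' = α, a' = a
action lengths: √(r_a1²−r_b1²) = 33.877620, √(r_a2²−r_b2²) = 18.421114
base pitch p_b = π·m·cos α = 6.789844
CR = (33.877620 + 18.421114 − 113.533000·sin 21.12600°)/6.789844 = 1.675908
contact ratio ≈ 1.6759

1.6759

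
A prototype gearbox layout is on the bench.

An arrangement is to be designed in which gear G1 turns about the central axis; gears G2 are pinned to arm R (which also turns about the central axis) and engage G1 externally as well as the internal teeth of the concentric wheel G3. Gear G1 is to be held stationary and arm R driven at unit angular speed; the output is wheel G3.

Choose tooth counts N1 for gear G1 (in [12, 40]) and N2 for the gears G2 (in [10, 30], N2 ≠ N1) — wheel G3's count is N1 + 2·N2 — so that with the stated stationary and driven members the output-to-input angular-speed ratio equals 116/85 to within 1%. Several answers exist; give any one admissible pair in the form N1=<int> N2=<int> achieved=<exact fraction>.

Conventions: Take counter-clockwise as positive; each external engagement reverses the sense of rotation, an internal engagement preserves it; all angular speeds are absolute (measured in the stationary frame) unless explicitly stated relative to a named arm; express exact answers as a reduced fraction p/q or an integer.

design class (target 116/85): planetary set
Willis with ω_sun = 0: ω_ring/ω_arm = (N1+N3)/N3; set equal to 116/85  ⇒  N3/N1 = 1/(116/85 − 1) = 85/31
N3 = N1 + 2·N2  ⇒  N2/N1 = (N3/N1 − 1)/2 = (85/31 − 1)/2 = 27/31
smallest multiple with N1 ≥ 12 and N2 ≥ 10: k = 1  ⇒  N1 = 1·31 = 31, N2 = 1·27 = 27 (N1 ≤ 40, N2 ≤ 30, N2 ≠ N1 ✓), N3 = 31 + 2·27 = 85
check: (N1+N3)/N3 with N1 = 31, N3 = 85 gives 116/85; |achieved − target| = 0 ≤ 29/2125 ✓

N1=31 N2=27 achieved=116/85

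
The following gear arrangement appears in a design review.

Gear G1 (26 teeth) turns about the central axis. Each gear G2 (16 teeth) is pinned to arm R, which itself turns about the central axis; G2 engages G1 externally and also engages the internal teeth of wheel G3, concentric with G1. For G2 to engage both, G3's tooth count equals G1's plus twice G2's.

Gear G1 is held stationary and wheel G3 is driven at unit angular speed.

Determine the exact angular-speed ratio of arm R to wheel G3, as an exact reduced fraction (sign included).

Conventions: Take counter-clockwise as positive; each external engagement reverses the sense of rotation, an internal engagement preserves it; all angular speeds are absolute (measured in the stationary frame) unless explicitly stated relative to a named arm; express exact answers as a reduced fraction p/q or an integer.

class = planetary set [G3 = 26+2·16 = 58; Willis about the carrier]
ring teeth: 26 + 2·16 = 58
26(ω_sun−ω_arm) = −58(ω_ring−ω_arm),  ω_sun = 0, ω_ring = 1
26(0−ω_arm) = −58(1−ω_arm)  ⇒  84·ω_arm = 58  ⇒  ω_arm = 29/42
ω_out/ω_in = 29/42

29/42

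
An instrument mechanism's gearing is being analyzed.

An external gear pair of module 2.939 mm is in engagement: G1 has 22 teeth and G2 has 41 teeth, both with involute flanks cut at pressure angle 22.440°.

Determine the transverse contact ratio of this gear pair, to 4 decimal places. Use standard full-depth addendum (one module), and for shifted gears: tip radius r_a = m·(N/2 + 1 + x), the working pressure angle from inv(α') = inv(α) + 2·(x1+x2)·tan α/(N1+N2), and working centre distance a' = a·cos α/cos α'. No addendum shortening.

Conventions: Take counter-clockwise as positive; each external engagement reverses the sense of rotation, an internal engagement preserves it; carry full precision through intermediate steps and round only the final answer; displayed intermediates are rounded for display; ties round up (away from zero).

1.5534

class = single-mesh tooth geometry [involute pair 22T × 41T, m = 2.939]
base radii: r_b1 = 29.881041, r_b2 = 55.687394
tip radii: r_a1 = 35.268000, r_a2 = 63.188500
no profile shift: α' = α, a' = a
action lengths: √(r_a1²−r_b1²) = 18.733799, √(r_a2²−r_b2²) = 29.861358
base pitch p_b = π·m·cos α = 8.534005
CR = (18.733799 + 29.861358 − 92.578500·sin 22.44000°)/8.534005 = 1.553372
contact ratio ≈ 1.5534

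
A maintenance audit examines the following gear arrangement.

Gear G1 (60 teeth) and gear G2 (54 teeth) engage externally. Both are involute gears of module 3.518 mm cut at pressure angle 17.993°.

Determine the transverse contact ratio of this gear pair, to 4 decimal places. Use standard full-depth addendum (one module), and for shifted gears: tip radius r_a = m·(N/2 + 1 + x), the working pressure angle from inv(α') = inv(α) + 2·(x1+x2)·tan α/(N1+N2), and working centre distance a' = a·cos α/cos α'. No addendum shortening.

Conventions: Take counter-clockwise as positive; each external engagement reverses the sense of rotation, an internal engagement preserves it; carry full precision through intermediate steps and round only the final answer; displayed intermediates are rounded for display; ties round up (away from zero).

1.8985

single-mesh involute tooth geometry (60T engaging 54T at module 3.518)
base radii: r_b1 = 100.378488, r_b2 = 90.340640
tip radii: r_a1 = 109.058000, r_a2 = 98.504000
no profile shift: α' = α, a' = a
action lengths: √(r_a1²−r_b1²) = 42.635741, √(r_a2²−r_b2²) = 39.263302
base pitch p_b = π·m·cos α = 10.511611
CR = (42.635741 + 39.263302 − 200.526000·sin 17.99300°)/10.511611 = 1.898510
contact ratio ≈ 1.8985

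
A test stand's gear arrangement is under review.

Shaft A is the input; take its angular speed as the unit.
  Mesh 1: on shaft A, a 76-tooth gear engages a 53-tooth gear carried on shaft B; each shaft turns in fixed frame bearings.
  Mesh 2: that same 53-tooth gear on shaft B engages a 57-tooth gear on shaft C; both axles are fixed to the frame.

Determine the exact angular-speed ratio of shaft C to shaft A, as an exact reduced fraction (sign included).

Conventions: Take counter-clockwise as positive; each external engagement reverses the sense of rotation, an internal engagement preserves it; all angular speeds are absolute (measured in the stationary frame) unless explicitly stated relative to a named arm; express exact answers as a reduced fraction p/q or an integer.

class = fixed-axis compound train [2 meshes; 2 ratios multiply, 2 sense flips]
mesh 1 [76T→53T]: running ratio 76/53, sense −
mesh 2 [53T→57T]: running ratio 4/3, sense +
ω_out/ω_in = 4/3

4/3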